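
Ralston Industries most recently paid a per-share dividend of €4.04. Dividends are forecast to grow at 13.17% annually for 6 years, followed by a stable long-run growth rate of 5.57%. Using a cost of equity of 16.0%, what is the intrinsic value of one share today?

Two-stage DDM. Project D₁…D_6 at 0.1317, terminal growth 0.0557, discount at r = 0.16.
D_1 = 4.5721
D_2 = 5.1742
D_3 = 5.8557
D_4 = 6.6268
D_5 = 7.4996
D_6 = 8.4873
Terminal value at t=6: TV = D_7/(r−g) = 8.9600/(0.16−0.0557) = 85.9064
P₀ = 4.5721/(1+0.16)^1 + 5.1742/(1+0.16)^2 + 5.8557/(1+0.16)^3 + 6.6268/(1+0.16)^4 + 7.4996/(1+0.16)^5 + 8.4873/(1+0.16)^6 + 85.9064/(1+0.16)^6 = 57.5119

€57.51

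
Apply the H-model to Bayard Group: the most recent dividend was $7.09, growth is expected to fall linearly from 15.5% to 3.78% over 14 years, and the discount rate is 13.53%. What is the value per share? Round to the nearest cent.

H-model: P₀ = D₀[(1+g_L) + H(g_S−g_L)]/(r−g_L), with H = 14/2 = 7.
P₀ = 7.09 × [(1+0.0378) + 7×(0.155−0.0378)] / (0.1353−0.0378)
   = 7.09 × 1.8582 / 0.0975 = 135.1245

$135.12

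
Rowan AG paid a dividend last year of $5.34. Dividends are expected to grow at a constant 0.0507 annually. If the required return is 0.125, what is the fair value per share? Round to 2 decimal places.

Gordon growth model: P₀ = D₁/(r − g). D₁ = 5.34 × (1 + 0.0507) = 5.6107.
P₀ = 5.6107 / (0.125 − 0.0507) = 5.6107 / 0.0743 = 75.5146

$75.51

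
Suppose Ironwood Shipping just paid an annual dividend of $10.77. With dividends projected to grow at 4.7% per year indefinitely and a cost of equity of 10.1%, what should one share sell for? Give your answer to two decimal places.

$208.82

Gordon growth model: P₀ = D₁/(r − g). D₁ = 10.77 × (1 + 0.047) = 11.2762.
P₀ = 11.2762 / (0.101 − 0.047) = 11.2762 / 0.054 = 208.8183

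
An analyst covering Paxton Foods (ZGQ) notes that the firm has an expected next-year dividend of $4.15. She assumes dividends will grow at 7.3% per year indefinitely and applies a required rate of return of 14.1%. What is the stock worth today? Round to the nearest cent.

Gordon growth model: P₀ = D₁/(r − g), with D₁ = 4.15 given directly.
P₀ = 4.1500 / (0.141 − 0.073) = 4.1500 / 0.068 = 61.0294

$61.03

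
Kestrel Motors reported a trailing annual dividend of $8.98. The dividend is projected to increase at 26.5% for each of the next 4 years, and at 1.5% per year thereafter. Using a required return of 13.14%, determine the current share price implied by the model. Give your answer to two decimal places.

Two-stage DDM. Project D₁…D_4 at 0.265, terminal growth 0.015, discount at r = 0.1314.
D_1 = 11.3597
D_2 = 14.3700
D_3 = 18.1781
D_4 = 22.9953
Terminal value at t=4: TV = D_5/(r−g) = 23.3402/(0.1314−0.015) = 200.5171
P₀ = 11.3597/(1+0.1314)^1 + 14.3700/(1+0.1314)^2 + 18.1781/(1+0.1314)^3 + 22.9953/(1+0.1314)^4 + 200.5171/(1+0.1314)^4 = 170.2251

$170.23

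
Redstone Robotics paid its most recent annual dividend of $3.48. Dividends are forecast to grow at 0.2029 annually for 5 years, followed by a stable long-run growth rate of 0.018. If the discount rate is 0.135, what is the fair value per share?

Two-stage DDM. Project D₁…D_5 at 0.2029, terminal growth 0.018, discount at r = 0.135.
D_1 = 4.1861
D_2 = 5.0355
D_3 = 6.0571
D_4 = 7.2861
D_5 = 8.7645
Terminal value at t=5: TV = D_6/(r−g) = 8.9223/(0.135−0.018) = 76.2586
P₀ = 4.1861/(1+0.135)^1 + 5.0355/(1+0.135)^2 + 6.0571/(1+0.135)^3 + 7.2861/(1+0.135)^4 + 8.7645/(1+0.135)^5 + 76.2586/(1+0.135)^5 = 61.2698

$61.27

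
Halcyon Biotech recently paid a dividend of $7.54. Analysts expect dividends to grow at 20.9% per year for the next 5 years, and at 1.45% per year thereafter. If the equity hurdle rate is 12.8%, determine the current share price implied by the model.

$141.97

Two-stage DDM. Project D₁…D_5 at 0.209, terminal growth 0.0145, discount at r = 0.128.
D_1 = 9.1159
D_2 = 11.0211
D_3 = 13.3245
D_4 = 16.1093
D_5 = 19.4761
Terminal value at t=5: TV = D_6/(r−g) = 19.7585/(0.128−0.0145) = 174.0841
P₀ = 9.1159/(1+0.128)^1 + 11.0211/(1+0.128)^2 + 13.3245/(1+0.128)^3 + 16.1093/(1+0.128)^4 + 19.4761/(1+0.128)^5 + 174.0841/(1+0.128)^5 = 141.9687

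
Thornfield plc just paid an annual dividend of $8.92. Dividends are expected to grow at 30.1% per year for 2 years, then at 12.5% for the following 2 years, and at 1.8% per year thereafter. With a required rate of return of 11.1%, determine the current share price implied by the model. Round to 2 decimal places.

$184.89

Three-stage DDM. Project D₁…D_4; terminal Gordon value at t=4 with g = 0.018; discount at r = 0.111.
D_1 = 11.6049
D_2 = 15.0980
D_3 = 16.9853
D_4 = 19.1084
TV_4 = 19.4524/(0.111−0.018) = 209.1651
P₀ = Σ Dₜ/(1+r)ᵗ + TV_4/(1+r)^4 = 184.8935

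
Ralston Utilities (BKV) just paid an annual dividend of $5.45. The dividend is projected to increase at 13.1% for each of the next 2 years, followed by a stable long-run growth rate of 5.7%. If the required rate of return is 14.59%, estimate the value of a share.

Two-stage DDM. Project D₁…D_2 at 0.131, terminal growth 0.057, discount at r = 0.1459.
D_1 = 6.1639
D_2 = 6.9714
Terminal value at t=2: TV = D_3/(r−g) = 7.3688/(0.1459−0.057) = 82.8886
P₀ = 6.1639/(1+0.1459)^1 + 6.9714/(1+0.1459)^2 + 82.8886/(1+0.1459)^2 = 73.8133

$73.81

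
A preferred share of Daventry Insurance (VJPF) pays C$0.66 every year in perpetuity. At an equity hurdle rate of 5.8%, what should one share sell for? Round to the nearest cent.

C$11.38

Zero-growth DDM (perpetuity): P₀ = D/r = 0.66 / 0.058 = 11.3793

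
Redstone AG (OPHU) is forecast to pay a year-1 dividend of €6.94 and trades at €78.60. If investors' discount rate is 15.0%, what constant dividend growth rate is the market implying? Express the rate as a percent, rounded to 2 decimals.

From P₀ = D₁/(r − g), the implied growth is g = r − D₁/P₀.
g = 0.15 − 6.94/78.60 = 0.15 − 0.08830 = 0.06170

6.17%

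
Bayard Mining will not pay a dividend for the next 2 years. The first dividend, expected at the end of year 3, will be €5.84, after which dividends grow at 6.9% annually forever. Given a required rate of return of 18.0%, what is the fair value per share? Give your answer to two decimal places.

€37.79

Deferred-dividend DDM. At t=2 the remaining stream is a growing perpetuity with first payment D_3 = 5.84.
V_2 = D_3/(r−g) = 5.84/(0.18−0.069) = 52.6126
P₀ = V_2/(1+r)^2 = 52.6126/(1+0.18)^2 = 37.7856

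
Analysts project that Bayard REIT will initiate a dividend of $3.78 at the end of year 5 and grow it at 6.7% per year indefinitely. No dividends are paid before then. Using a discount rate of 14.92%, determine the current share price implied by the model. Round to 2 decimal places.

$26.37

Deferred-dividend DDM. At t=4 the remaining stream is a growing perpetuity with first payment D_5 = 3.78.
V_4 = D_5/(r−g) = 3.78/(0.1492−0.067) = 45.9854
P₀ = V_4/(1+r)^4 = 45.9854/(1+0.1492)^4 = 26.3656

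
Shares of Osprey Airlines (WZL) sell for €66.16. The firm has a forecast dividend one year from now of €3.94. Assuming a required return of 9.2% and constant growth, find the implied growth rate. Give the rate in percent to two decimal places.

3.24%

From P₀ = D₁/(r − g), the implied growth is g = r − D₁/P₀.
g = 0.092 − 3.94/66.16 = 0.092 − 0.05955 = 0.03245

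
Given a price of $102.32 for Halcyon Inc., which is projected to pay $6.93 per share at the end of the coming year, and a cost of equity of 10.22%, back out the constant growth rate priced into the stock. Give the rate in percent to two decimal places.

From P₀ = D₁/(r − g), the implied growth is g = r − D₁/P₀.
g = 0.1022 − 6.93/102.32 = 0.1022 − 0.06773 = 0.03447

3.45%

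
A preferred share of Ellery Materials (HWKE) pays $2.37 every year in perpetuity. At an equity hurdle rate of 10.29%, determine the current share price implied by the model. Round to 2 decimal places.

Zero-growth DDM (perpetuity): P₀ = D/r = 2.37 / 0.1029 = 23.0321

$23.03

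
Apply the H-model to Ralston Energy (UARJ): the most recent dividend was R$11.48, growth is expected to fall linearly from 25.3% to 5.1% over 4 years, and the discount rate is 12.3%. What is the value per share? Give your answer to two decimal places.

R$231.99

H-model: P₀ = D₀[(1+g_L) + H(g_S−g_L)]/(r−g_L), with H = 4/2 = 2.
P₀ = 11.48 × [(1+0.051) + 2×(0.253−0.051)] / (0.123−0.051)
   = 11.48 × 1.4550 / 0.072 = 231.9917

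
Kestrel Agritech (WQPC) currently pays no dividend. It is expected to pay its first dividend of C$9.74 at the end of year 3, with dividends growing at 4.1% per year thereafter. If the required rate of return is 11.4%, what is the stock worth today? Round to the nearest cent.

C$107.51

Deferred-dividend DDM. At t=2 the remaining stream is a growing perpetuity with first payment D_3 = 9.74.
V_2 = D_3/(r−g) = 9.74/(0.114−0.041) = 133.4247
P₀ = V_2/(1+r)^2 = 133.4247/(1+0.114)^2 = 107.5142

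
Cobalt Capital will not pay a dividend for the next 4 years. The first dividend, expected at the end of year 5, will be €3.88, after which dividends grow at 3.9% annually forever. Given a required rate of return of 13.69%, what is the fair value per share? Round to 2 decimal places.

€23.72

Deferred-dividend DDM. At t=4 the remaining stream is a growing perpetuity with first payment D_5 = 3.88.
V_4 = D_5/(r−g) = 3.88/(0.1369−0.039) = 39.6323
P₀ = V_4/(1+r)^4 = 39.6323/(1+0.1369)^4 = 23.7225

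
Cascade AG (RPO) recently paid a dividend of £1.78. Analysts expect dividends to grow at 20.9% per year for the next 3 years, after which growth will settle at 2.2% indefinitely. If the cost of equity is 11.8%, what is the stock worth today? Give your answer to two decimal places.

Two-stage DDM. Project D₁…D_3 at 0.209, terminal growth 0.022, discount at r = 0.118.
D_1 = 2.1520
D_2 = 2.6018
D_3 = 3.1456
Terminal value at t=3: TV = D_4/(r−g) = 3.2148/(0.118−0.022) = 33.4872
P₀ = 2.1520/(1+0.118)^1 + 2.6018/(1+0.118)^2 + 3.1456/(1+0.118)^3 + 33.4872/(1+0.118)^3 = 30.2211

£30.22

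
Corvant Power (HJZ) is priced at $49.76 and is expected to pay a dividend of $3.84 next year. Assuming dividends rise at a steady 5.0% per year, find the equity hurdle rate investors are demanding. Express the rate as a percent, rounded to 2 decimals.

12.72%

Rearranging the constant-growth DDM: r = D₁/P₀ + g.
r = 3.8400 / 49.76 + 0.05 = 0.07717 + 0.05 = 0.12717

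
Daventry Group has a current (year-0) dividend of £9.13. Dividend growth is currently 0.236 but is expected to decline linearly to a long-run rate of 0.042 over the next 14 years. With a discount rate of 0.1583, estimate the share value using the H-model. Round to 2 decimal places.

H-model: P₀ = D₀[(1+g_L) + H(g_S−g_L)]/(r−g_L), with H = 14/2 = 7.
P₀ = 9.13 × [(1+0.042) + 7×(0.236−0.042)] / (0.1583−0.042)
   = 9.13 × 2.4000 / 0.1163 = 188.4093

£188.41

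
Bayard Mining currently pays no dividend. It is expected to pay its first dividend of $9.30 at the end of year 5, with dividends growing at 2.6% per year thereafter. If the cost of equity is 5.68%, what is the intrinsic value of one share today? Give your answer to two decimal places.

$242.08

Deferred-dividend DDM. At t=4 the remaining stream is a growing perpetuity with first payment D_5 = 9.30.
V_4 = D_5/(r−g) = 9.30/(0.0568−0.026) = 301.9481
P₀ = V_4/(1+r)^4 = 301.9481/(1+0.0568)^4 = 242.0812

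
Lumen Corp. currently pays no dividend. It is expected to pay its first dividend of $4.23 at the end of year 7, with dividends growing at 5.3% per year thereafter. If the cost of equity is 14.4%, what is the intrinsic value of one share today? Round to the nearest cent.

$20.74

Deferred-dividend DDM. At t=6 the remaining stream is a growing perpetuity with first payment D_7 = 4.23.
V_6 = D_7/(r−g) = 4.23/(0.144−0.053) = 46.4835
P₀ = V_6/(1+r)^6 = 46.4835/(1+0.144)^6 = 20.7369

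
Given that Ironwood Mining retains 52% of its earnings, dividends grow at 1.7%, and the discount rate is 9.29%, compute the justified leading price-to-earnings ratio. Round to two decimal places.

6.32

Payout ratio b = 1 − 0.52 = 0.48.
Justified leading P/E = b/(r−g) = 0.48/(0.0929−0.017) = 6.3241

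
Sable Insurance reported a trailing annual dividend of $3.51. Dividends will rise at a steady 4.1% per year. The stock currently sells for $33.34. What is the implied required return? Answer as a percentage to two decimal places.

15.06%

Rearranging the constant-growth DDM: r = D₁/P₀ + g.
D₁ = 3.51 × (1 + 0.041) = 3.6539.
r = 3.6539 / 33.34 + 0.041 = 0.10960 + 0.041 = 0.15060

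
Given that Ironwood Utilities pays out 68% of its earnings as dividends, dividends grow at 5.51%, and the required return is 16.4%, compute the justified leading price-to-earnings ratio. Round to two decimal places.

Justified leading P/E = b/(r−g) = 0.68/(0.164−0.0551) = 6.2443

6.24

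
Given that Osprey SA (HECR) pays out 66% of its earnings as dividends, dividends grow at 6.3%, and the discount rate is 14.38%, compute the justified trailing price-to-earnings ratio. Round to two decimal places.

Justified trailing P/E = b(1+g)/(r−g) = 0.66×(1+0.063)/(0.1438−0.063) = 8.6829

8.68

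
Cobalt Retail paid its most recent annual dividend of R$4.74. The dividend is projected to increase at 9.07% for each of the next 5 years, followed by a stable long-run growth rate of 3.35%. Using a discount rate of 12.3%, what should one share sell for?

R$69.04

Two-stage DDM. Project D₁…D_5 at 0.0907, terminal growth 0.0335, discount at r = 0.123.
D_1 = 5.1699
D_2 = 5.6388
D_3 = 6.1503
D_4 = 6.7081
D_5 = 7.3165
Terminal value at t=5: TV = D_6/(r−g) = 7.5616/(0.123−0.0335) = 84.4875
P₀ = 5.1699/(1+0.123)^1 + 5.6388/(1+0.123)^2 + 6.1503/(1+0.123)^3 + 6.7081/(1+0.123)^4 + 7.3165/(1+0.123)^5 + 84.4875/(1+0.123)^5 = 69.0353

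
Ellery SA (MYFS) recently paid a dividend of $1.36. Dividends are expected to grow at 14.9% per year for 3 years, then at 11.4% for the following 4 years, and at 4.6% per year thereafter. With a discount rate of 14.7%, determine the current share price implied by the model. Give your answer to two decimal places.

$21.78

Three-stage DDM. Project D₁…D_7; terminal Gordon value at t=7 with g = 0.046; discount at r = 0.147.
D_1 = 1.5626
D_2 = 1.7955
D_3 = 2.0630
D_4 = 2.2982
D_5 = 2.5602
D_6 = 2.8520
D_7 = 3.1772
TV_7 = 3.3233/(0.147−0.046) = 32.9041
P₀ = Σ Dₜ/(1+r)ᵗ + TV_7/(1+r)^7 = 21.7787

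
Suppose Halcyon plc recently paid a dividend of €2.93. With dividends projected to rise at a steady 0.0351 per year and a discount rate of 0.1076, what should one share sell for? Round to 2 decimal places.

Gordon growth model: P₀ = D₁/(r − g). D₁ = 2.93 × (1 + 0.0351) = 3.0328.
P₀ = 3.0328 / (0.1076 − 0.0351) = 3.0328 / 0.0725 = 41.8323

€41.83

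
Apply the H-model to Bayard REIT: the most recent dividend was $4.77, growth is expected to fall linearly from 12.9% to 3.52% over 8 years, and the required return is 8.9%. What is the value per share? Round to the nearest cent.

H-model: P₀ = D₀[(1+g_L) + H(g_S−g_L)]/(r−g_L), with H = 8/2 = 4.
P₀ = 4.77 × [(1+0.0352) + 4×(0.129−0.0352)] / (0.089−0.0352)
   = 4.77 × 1.4104 / 0.0538 = 125.0485

$125.05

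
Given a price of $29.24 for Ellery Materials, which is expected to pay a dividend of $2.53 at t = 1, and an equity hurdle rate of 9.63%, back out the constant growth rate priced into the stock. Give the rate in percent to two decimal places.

0.98%

From P₀ = D₁/(r − g), the implied growth is g = r − D₁/P₀.
g = 0.0963 − 2.53/29.24 = 0.0963 − 0.08653 = 0.00977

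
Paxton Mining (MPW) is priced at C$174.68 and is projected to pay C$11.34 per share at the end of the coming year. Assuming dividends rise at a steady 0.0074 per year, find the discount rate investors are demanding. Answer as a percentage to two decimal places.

Rearranging the constant-growth DDM: r = D₁/P₀ + g.
r = 11.3400 / 174.68 + 0.0074 = 0.06492 + 0.0074 = 0.07232

7.23%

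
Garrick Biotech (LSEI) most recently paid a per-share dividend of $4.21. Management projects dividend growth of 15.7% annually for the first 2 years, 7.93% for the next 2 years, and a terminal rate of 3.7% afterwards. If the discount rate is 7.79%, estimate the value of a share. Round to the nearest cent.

$142.39

Three-stage DDM. Project D₁…D_4; terminal Gordon value at t=4 with g = 0.037; discount at r = 0.0779.
D_1 = 4.8710
D_2 = 5.6357
D_3 = 6.0826
D_4 = 6.5650
TV_4 = 6.8079/(0.0779−0.037) = 166.4518
P₀ = Σ Dₜ/(1+r)ᵗ + TV_4/(1+r)^4 = 142.3928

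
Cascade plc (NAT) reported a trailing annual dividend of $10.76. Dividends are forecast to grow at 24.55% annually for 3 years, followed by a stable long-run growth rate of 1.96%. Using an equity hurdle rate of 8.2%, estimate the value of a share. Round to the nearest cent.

$311.22

Two-stage DDM. Project D₁…D_3 at 0.2455, terminal growth 0.0196, discount at r = 0.082.
D_1 = 13.4016
D_2 = 16.6917
D_3 = 20.7895
Terminal value at t=3: TV = D_4/(r−g) = 21.1969/(0.082−0.0196) = 339.6946
P₀ = 13.4016/(1+0.082)^1 + 16.6917/(1+0.082)^2 + 20.7895/(1+0.082)^3 + 339.6946/(1+0.082)^3 = 311.2235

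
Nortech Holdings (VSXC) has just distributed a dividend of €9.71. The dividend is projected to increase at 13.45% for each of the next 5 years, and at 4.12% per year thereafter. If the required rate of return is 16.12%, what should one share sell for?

Two-stage DDM. Project D₁…D_5 at 0.1345, terminal growth 0.0412, discount at r = 0.1612.
D_1 = 11.0160
D_2 = 12.4976
D_3 = 14.1786
D_4 = 16.0856
D_5 = 18.2491
Terminal value at t=5: TV = D_6/(r−g) = 19.0010/(0.1612−0.0412) = 158.3415
P₀ = 11.0160/(1+0.1612)^1 + 12.4976/(1+0.1612)^2 + 14.1786/(1+0.1612)^3 + 16.0856/(1+0.1612)^4 + 18.2491/(1+0.1612)^5 + 158.3415/(1+0.1612)^5 = 120.3016

€120.30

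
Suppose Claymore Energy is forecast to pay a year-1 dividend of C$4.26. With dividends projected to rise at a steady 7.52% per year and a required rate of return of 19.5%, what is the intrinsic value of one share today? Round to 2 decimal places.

C$35.56

Gordon growth model: P₀ = D₁/(r − g), with D₁ = 4.26 given directly.
P₀ = 4.2600 / (0.195 − 0.0752) = 4.2600 / 0.1198 = 35.5593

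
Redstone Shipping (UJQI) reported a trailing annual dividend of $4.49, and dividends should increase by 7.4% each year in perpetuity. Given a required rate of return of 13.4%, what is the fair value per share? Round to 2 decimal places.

$80.37

Gordon growth model: P₀ = D₁/(r − g). D₁ = 4.49 × (1 + 0.074) = 4.8223.
P₀ = 4.8223 / (0.134 − 0.074) = 4.8223 / 0.06 = 80.3710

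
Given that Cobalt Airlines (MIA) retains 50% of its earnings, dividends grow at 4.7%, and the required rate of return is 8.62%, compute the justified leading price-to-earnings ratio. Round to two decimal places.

Payout ratio b = 1 − 0.50 = 0.50.
Justified leading P/E = b/(r−g) = 0.50/(0.0862−0.047) = 12.7551

12.76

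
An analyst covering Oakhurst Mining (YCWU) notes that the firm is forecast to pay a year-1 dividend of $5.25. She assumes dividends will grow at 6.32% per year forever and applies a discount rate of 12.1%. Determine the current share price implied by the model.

$90.83

Gordon growth model: P₀ = D₁/(r − g), with D₁ = 5.25 given directly.
P₀ = 5.2500 / (0.121 − 0.0632) = 5.2500 / 0.0578 = 90.8304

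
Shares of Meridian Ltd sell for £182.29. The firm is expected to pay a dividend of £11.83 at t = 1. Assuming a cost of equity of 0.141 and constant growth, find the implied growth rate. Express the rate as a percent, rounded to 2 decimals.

7.61%

From P₀ = D₁/(r − g), the implied growth is g = r − D₁/P₀.
g = 0.141 − 11.83/182.29 = 0.141 − 0.06490 = 0.07610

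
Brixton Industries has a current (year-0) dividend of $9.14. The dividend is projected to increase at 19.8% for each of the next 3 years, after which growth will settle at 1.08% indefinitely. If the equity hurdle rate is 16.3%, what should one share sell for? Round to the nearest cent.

$95.45

Two-stage DDM. Project D₁…D_3 at 0.198, terminal growth 0.0108, discount at r = 0.163.
D_1 = 10.9497
D_2 = 13.1178
D_3 = 15.7151
Terminal value at t=3: TV = D_4/(r−g) = 15.8848/(0.163−0.0108) = 104.3680
P₀ = 10.9497/(1+0.163)^1 + 13.1178/(1+0.163)^2 + 15.7151/(1+0.163)^3 + 104.3680/(1+0.163)^3 = 95.4518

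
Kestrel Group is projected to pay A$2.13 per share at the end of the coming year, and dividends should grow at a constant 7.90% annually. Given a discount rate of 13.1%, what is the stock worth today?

Gordon growth model: P₀ = D₁/(r − g), with D₁ = 2.13 given directly.
P₀ = 2.1300 / (0.131 − 0.079) = 2.1300 / 0.052 = 40.9615

A$40.96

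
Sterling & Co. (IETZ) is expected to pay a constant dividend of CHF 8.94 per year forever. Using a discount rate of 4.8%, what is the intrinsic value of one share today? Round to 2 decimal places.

Zero-growth DDM (perpetuity): P₀ = D/r = 8.94 / 0.048 = 186.2500

CHF 186.25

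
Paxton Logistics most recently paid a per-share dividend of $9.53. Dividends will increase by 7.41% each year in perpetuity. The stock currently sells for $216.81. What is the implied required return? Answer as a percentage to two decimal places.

12.13%

Rearranging the constant-growth DDM: r = D₁/P₀ + g.
D₁ = 9.53 × (1 + 0.0741) = 10.2362.
r = 10.2362 / 216.81 + 0.0741 = 0.04721 + 0.0741 = 0.12131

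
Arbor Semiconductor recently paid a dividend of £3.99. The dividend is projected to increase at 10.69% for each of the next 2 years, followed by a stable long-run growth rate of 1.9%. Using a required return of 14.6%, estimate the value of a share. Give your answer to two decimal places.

Two-stage DDM. Project D₁…D_2 at 0.1069, terminal growth 0.019, discount at r = 0.146.
D_1 = 4.4165
D_2 = 4.8887
Terminal value at t=2: TV = D_3/(r−g) = 4.9815/(0.146−0.019) = 39.2247
P₀ = 4.4165/(1+0.146)^1 + 4.8887/(1+0.146)^2 + 39.2247/(1+0.146)^2 = 37.4432

£37.44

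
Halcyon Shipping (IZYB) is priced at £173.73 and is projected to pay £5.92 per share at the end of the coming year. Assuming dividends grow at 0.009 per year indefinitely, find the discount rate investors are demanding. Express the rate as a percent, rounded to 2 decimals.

4.31%

Rearranging the constant-growth DDM: r = D₁/P₀ + g.
r = 5.9200 / 173.73 + 0.009 = 0.03408 + 0.009 = 0.04308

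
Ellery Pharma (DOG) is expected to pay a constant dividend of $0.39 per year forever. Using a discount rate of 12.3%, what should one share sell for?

Zero-growth DDM (perpetuity): P₀ = D/r = 0.39 / 0.123 = 3.1707

$3.17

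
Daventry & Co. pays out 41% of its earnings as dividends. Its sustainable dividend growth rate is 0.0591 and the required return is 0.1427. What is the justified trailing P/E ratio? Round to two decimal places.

Justified trailing P/E = b(1+g)/(r−g) = 0.41×(1+0.0591)/(0.1427−0.0591) = 5.1942

5.19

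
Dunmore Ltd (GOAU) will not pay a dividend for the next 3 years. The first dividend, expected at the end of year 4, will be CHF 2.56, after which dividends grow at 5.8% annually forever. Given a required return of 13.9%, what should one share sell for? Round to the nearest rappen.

CHF 21.39

Deferred-dividend DDM. At t=3 the remaining stream is a growing perpetuity with first payment D_4 = 2.56.
V_3 = D_4/(r−g) = 2.56/(0.139−0.058) = 31.6049
P₀ = V_3/(1+r)^3 = 31.6049/(1+0.139)^3 = 21.3887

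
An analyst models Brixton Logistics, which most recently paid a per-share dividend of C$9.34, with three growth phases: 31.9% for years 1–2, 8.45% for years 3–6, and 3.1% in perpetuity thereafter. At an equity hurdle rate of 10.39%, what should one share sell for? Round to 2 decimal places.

Three-stage DDM. Project D₁…D_6; terminal Gordon value at t=6 with g = 0.031; discount at r = 0.1039.
D_1 = 12.3195
D_2 = 16.2494
D_3 = 17.6224
D_4 = 19.1115
D_5 = 20.7265
D_6 = 22.4778
TV_6 = 23.1747/(0.1039−0.031) = 317.8966
P₀ = Σ Dₜ/(1+r)ᵗ + TV_6/(1+r)^6 = 251.2039

C$251.20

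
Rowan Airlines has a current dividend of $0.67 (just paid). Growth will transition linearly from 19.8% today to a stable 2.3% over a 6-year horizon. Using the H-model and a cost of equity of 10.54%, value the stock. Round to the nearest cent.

$12.59

H-model: P₀ = D₀[(1+g_L) + H(g_S−g_L)]/(r−g_L), with H = 6/2 = 3.
P₀ = 0.67 × [(1+0.023) + 3×(0.198−0.023)] / (0.1054−0.023)
   = 0.67 × 1.5480 / 0.0824 = 12.5869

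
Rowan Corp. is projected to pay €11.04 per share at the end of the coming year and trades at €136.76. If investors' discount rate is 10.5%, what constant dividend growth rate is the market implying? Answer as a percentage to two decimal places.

2.43%

From P₀ = D₁/(r − g), the implied growth is g = r − D₁/P₀.
g = 0.105 − 11.04/136.76 = 0.105 − 0.08073 = 0.02427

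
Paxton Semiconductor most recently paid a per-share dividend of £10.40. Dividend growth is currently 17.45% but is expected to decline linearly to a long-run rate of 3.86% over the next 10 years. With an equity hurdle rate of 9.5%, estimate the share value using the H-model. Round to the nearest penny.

H-model: P₀ = D₀[(1+g_L) + H(g_S−g_L)]/(r−g_L), with H = 10/2 = 5.
P₀ = 10.40 × [(1+0.0386) + 5×(0.1745−0.0386)] / (0.095−0.0386)
   = 10.40 × 1.7181 / 0.0564 = 316.8128

£316.81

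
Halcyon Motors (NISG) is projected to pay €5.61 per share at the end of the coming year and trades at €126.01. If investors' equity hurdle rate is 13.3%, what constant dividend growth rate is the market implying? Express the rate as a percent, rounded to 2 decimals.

8.85%

From P₀ = D₁/(r − g), the implied growth is g = r − D₁/P₀.
g = 0.133 − 5.61/126.01 = 0.133 − 0.04452 = 0.08848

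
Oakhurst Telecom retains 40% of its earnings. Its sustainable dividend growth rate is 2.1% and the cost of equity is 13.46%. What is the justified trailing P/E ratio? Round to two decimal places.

5.39

Payout ratio b = 1 − 0.40 = 0.60.
Justified trailing P/E = b(1+g)/(r−g) = 0.60×(1+0.021)/(0.1346−0.021) = 5.3926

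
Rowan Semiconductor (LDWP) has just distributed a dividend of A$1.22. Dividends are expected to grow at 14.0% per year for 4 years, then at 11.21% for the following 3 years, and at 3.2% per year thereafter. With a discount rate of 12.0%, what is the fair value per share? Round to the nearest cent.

A$24.01

Three-stage DDM. Project D₁…D_7; terminal Gordon value at t=7 with g = 0.032; discount at r = 0.12.
D_1 = 1.3908
D_2 = 1.5855
D_3 = 1.8075
D_4 = 2.0605
D_5 = 2.2915
D_6 = 2.5484
D_7 = 2.8341
TV_7 = 2.9248/(0.12−0.032) = 33.2359
P₀ = Σ Dₜ/(1+r)ᵗ + TV_7/(1+r)^7 = 24.0094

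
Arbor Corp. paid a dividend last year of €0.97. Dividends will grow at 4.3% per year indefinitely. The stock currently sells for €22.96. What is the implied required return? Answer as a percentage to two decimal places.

8.71%

Rearranging the constant-growth DDM: r = D₁/P₀ + g.
D₁ = 0.97 × (1 + 0.043) = 1.0117.
r = 1.0117 / 22.96 + 0.043 = 0.04406 + 0.043 = 0.08706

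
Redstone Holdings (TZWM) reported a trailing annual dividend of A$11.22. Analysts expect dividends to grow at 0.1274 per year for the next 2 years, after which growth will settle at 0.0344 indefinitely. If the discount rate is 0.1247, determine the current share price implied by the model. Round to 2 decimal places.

Two-stage DDM. Project D₁…D_2 at 0.1274, terminal growth 0.0344, discount at r = 0.1247.
D_1 = 12.6494
D_2 = 14.2610
Terminal value at t=2: TV = D_3/(r−g) = 14.7515/(0.1247−0.0344) = 163.3615
P₀ = 12.6494/(1+0.1247)^1 + 14.2610/(1+0.1247)^2 + 163.3615/(1+0.1247)^2 = 151.6655

A$151.67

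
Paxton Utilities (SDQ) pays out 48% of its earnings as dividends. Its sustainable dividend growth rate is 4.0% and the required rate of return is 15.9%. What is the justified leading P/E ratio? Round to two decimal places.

4.03

Justified leading P/E = b/(r−g) = 0.48/(0.159−0.04) = 4.0336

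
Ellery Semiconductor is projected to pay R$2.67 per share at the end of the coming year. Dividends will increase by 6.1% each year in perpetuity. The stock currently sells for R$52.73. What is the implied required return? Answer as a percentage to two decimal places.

Rearranging the constant-growth DDM: r = D₁/P₀ + g.
r = 2.6700 / 52.73 + 0.061 = 0.05064 + 0.061 = 0.11164

11.16%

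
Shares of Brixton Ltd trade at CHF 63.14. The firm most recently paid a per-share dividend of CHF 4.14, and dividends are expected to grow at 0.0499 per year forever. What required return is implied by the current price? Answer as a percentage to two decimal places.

11.87%

Rearranging the constant-growth DDM: r = D₁/P₀ + g.
D₁ = 4.14 × (1 + 0.0499) = 4.3466.
r = 4.3466 / 63.14 + 0.0499 = 0.06884 + 0.0499 = 0.11874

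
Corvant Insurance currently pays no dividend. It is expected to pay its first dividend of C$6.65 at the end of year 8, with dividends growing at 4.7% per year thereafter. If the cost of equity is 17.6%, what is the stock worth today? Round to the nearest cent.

C$16.57

Deferred-dividend DDM. At t=7 the remaining stream is a growing perpetuity with first payment D_8 = 6.65.
V_7 = D_8/(r−g) = 6.65/(0.176−0.047) = 51.5504
P₀ = V_7/(1+r)^7 = 51.5504/(1+0.176)^7 = 16.5722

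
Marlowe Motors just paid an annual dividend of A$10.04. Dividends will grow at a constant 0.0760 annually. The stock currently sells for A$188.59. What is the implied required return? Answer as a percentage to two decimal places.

Rearranging the constant-growth DDM: r = D₁/P₀ + g.
D₁ = 10.04 × (1 + 0.076) = 10.8030.
r = 10.8030 / 188.59 + 0.076 = 0.05728 + 0.076 = 0.13328

13.33%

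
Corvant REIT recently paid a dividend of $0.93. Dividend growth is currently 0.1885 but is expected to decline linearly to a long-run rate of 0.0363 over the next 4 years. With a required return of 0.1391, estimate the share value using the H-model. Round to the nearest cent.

$12.13

H-model: P₀ = D₀[(1+g_L) + H(g_S−g_L)]/(r−g_L), with H = 4/2 = 2.
P₀ = 0.93 × [(1+0.0363) + 2×(0.1885−0.0363)] / (0.1391−0.0363)
   = 0.93 × 1.3407 / 0.1028 = 12.1289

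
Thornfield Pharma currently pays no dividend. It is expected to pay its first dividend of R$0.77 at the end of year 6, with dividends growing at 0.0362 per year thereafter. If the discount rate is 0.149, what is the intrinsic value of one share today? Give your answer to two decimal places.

Deferred-dividend DDM. At t=5 the remaining stream is a growing perpetuity with first payment D_6 = 0.77.
V_5 = D_6/(r−g) = 0.77/(0.149−0.0362) = 6.8262
P₀ = V_5/(1+r)^5 = 6.8262/(1+0.149)^5 = 3.4086

R$3.41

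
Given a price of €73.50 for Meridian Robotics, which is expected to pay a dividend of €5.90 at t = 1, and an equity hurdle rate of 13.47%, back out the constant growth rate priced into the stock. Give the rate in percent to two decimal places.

5.44%

From P₀ = D₁/(r − g), the implied growth is g = r − D₁/P₀.
g = 0.1347 − 5.90/73.50 = 0.1347 − 0.08027 = 0.05443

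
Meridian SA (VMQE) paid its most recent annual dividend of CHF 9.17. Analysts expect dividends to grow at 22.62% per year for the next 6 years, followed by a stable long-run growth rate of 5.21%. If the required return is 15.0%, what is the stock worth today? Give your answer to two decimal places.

CHF 214.10

Two-stage DDM. Project D₁…D_6 at 0.2262, terminal growth 0.0521, discount at r = 0.15.
D_1 = 11.2443
D_2 = 13.7877
D_3 = 16.9065
D_4 = 20.7307
D_5 = 25.4200
D_6 = 31.1700
Terminal value at t=6: TV = D_7/(r−g) = 32.7940/(0.15−0.0521) = 334.9743
P₀ = 11.2443/(1+0.15)^1 + 13.7877/(1+0.15)^2 + 16.9065/(1+0.15)^3 + 20.7307/(1+0.15)^4 + 25.4200/(1+0.15)^5 + 31.1700/(1+0.15)^6 + 334.9743/(1+0.15)^6 = 214.1048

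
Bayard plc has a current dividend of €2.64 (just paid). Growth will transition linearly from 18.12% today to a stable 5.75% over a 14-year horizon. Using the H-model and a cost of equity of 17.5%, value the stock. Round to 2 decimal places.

€43.22

H-model: P₀ = D₀[(1+g_L) + H(g_S−g_L)]/(r−g_L), with H = 14/2 = 7.
P₀ = 2.64 × [(1+0.0575) + 7×(0.1812−0.0575)] / (0.175−0.0575)
   = 2.64 × 1.9234 / 0.1175 = 43.2151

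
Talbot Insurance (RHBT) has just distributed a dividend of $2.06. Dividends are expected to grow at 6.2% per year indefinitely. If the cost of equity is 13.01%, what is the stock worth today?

Gordon growth model: P₀ = D₁/(r − g). D₁ = 2.06 × (1 + 0.062) = 2.1877.
P₀ = 2.1877 / (0.1301 − 0.062) = 2.1877 / 0.0681 = 32.1251

$32.13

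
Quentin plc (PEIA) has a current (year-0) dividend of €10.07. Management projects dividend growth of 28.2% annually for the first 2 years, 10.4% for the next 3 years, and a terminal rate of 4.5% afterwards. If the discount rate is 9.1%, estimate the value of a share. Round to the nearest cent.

€395.75

Three-stage DDM. Project D₁…D_5; terminal Gordon value at t=5 with g = 0.045; discount at r = 0.091.
D_1 = 12.9097
D_2 = 16.5503
D_3 = 18.2715
D_4 = 20.1718
D_5 = 22.2696
TV_5 = 23.2717/(0.091−0.045) = 505.9076
P₀ = Σ Dₜ/(1+r)ᵗ + TV_5/(1+r)^5 = 395.7541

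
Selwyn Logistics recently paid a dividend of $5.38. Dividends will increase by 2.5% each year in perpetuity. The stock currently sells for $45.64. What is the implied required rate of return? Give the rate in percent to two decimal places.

14.58%

Rearranging the constant-growth DDM: r = D₁/P₀ + g.
D₁ = 5.38 × (1 + 0.025) = 5.5145.
r = 5.5145 / 45.64 + 0.025 = 0.12083 + 0.025 = 0.14583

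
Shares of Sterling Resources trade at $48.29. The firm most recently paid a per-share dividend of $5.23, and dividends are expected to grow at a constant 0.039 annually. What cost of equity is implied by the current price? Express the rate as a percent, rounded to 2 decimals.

15.15%

Rearranging the constant-growth DDM: r = D₁/P₀ + g.
D₁ = 5.23 × (1 + 0.039) = 5.4340.
r = 5.4340 / 48.29 + 0.039 = 0.11253 + 0.039 = 0.15153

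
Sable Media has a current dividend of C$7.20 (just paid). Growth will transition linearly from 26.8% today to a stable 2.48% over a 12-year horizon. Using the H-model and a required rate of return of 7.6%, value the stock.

H-model: P₀ = D₀[(1+g_L) + H(g_S−g_L)]/(r−g_L), with H = 12/2 = 6.
P₀ = 7.20 × [(1+0.0248) + 6×(0.268−0.0248)] / (0.076−0.0248)
   = 7.20 × 2.4840 / 0.0512 = 349.3125

C$349.31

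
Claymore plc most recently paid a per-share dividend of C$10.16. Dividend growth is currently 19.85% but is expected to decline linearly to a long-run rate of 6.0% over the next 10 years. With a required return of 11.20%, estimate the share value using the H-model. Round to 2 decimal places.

C$342.41

H-model: P₀ = D₀[(1+g_L) + H(g_S−g_L)]/(r−g_L), with H = 10/2 = 5.
P₀ = 10.16 × [(1+0.06) + 5×(0.1985−0.06)] / (0.112−0.06)
   = 10.16 × 1.7525 / 0.052 = 342.4115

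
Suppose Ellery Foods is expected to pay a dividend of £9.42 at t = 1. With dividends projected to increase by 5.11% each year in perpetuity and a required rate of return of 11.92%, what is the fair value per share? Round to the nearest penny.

£138.33

Gordon growth model: P₀ = D₁/(r − g), with D₁ = 9.42 given directly.
P₀ = 9.4200 / (0.1192 − 0.0511) = 9.4200 / 0.0681 = 138.3260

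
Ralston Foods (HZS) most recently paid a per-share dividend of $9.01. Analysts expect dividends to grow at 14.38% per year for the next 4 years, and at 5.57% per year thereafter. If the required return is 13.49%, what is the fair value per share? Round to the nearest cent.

$160.66

Two-stage DDM. Project D₁…D_4 at 0.1438, terminal growth 0.0557, discount at r = 0.1349.
D_1 = 10.3056
D_2 = 11.7876
D_3 = 13.4826
D_4 = 15.4214
Terminal value at t=4: TV = D_5/(r−g) = 16.2804/(0.1349−0.0557) = 205.5609
P₀ = 10.3056/(1+0.1349)^1 + 11.7876/(1+0.1349)^2 + 13.4826/(1+0.1349)^3 + 15.4214/(1+0.1349)^4 + 205.5609/(1+0.1349)^4 = 160.6632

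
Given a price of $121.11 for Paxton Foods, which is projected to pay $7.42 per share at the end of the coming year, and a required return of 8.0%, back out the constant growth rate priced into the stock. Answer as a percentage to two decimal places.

From P₀ = D₁/(r − g), the implied growth is g = r − D₁/P₀.
g = 0.08 − 7.42/121.11 = 0.08 − 0.06127 = 0.01873

1.87%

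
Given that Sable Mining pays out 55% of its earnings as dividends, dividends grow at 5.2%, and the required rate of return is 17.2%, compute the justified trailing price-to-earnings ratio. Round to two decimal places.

4.82

Justified trailing P/E = b(1+g)/(r−g) = 0.55×(1+0.052)/(0.172−0.052) = 4.8217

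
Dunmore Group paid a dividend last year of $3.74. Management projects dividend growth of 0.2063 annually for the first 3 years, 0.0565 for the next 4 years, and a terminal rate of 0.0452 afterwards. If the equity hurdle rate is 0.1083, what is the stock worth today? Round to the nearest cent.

$96.42

Three-stage DDM. Project D₁…D_7; terminal Gordon value at t=7 with g = 0.0452; discount at r = 0.1083.
D_1 = 4.5116
D_2 = 5.4423
D_3 = 6.5650
D_4 = 6.9360
D_5 = 7.3279
D_6 = 7.7419
D_7 = 8.1793
TV_7 = 8.5490/(0.1083−0.0452) = 135.4833
P₀ = Σ Dₜ/(1+r)ᵗ + TV_7/(1+r)^7 = 96.4230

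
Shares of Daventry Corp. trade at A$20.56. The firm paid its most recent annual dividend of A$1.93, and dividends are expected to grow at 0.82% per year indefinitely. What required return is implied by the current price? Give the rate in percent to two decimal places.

Rearranging the constant-growth DDM: r = D₁/P₀ + g.
D₁ = 1.93 × (1 + 0.0082) = 1.9458.
r = 1.9458 / 20.56 + 0.0082 = 0.09464 + 0.0082 = 0.10284

10.28%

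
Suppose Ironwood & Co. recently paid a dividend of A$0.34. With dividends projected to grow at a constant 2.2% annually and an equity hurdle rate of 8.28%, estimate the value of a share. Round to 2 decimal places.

A$5.72

Gordon growth model: P₀ = D₁/(r − g). D₁ = 0.34 × (1 + 0.022) = 0.3475.
P₀ = 0.3475 / (0.0828 − 0.022) = 0.3475 / 0.0608 = 5.7151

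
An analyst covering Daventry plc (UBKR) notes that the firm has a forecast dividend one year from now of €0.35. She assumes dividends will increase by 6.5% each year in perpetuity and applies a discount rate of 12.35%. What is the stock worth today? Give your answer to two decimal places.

€5.98

Gordon growth model: P₀ = D₁/(r − g), with D₁ = 0.35 given directly.
P₀ = 0.3500 / (0.1235 − 0.065) = 0.3500 / 0.0585 = 5.9829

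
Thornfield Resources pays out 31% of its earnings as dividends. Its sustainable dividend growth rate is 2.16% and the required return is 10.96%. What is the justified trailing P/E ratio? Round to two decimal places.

3.60

Justified trailing P/E = b(1+g)/(r−g) = 0.31×(1+0.0216)/(0.1096−0.0216) = 3.5988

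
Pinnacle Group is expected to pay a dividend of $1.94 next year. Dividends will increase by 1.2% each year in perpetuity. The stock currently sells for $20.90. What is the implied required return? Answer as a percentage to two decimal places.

Rearranging the constant-growth DDM: r = D₁/P₀ + g.
r = 1.9400 / 20.90 + 0.012 = 0.09282 + 0.012 = 0.10482

10.48%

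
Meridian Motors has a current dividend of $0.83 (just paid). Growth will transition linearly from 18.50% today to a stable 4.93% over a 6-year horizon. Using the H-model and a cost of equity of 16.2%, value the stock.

H-model: P₀ = D₀[(1+g_L) + H(g_S−g_L)]/(r−g_L), with H = 6/2 = 3.
P₀ = 0.83 × [(1+0.0493) + 3×(0.185−0.0493)] / (0.162−0.0493)
   = 0.83 × 1.4564 / 0.1127 = 10.7259

$10.73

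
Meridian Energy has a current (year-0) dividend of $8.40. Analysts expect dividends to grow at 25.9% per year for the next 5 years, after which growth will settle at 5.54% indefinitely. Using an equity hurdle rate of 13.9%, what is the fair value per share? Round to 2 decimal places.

$232.28

Two-stage DDM. Project D₁…D_5 at 0.259, terminal growth 0.0554, discount at r = 0.139.
D_1 = 10.5756
D_2 = 13.3147
D_3 = 16.7632
D_4 = 21.1048
D_5 = 26.5710
Terminal value at t=5: TV = D_6/(r−g) = 28.0430/(0.139−0.0554) = 335.4430
P₀ = 10.5756/(1+0.139)^1 + 13.3147/(1+0.139)^2 + 16.7632/(1+0.139)^3 + 21.1048/(1+0.139)^4 + 26.5710/(1+0.139)^5 + 335.4430/(1+0.139)^5 = 232.2780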